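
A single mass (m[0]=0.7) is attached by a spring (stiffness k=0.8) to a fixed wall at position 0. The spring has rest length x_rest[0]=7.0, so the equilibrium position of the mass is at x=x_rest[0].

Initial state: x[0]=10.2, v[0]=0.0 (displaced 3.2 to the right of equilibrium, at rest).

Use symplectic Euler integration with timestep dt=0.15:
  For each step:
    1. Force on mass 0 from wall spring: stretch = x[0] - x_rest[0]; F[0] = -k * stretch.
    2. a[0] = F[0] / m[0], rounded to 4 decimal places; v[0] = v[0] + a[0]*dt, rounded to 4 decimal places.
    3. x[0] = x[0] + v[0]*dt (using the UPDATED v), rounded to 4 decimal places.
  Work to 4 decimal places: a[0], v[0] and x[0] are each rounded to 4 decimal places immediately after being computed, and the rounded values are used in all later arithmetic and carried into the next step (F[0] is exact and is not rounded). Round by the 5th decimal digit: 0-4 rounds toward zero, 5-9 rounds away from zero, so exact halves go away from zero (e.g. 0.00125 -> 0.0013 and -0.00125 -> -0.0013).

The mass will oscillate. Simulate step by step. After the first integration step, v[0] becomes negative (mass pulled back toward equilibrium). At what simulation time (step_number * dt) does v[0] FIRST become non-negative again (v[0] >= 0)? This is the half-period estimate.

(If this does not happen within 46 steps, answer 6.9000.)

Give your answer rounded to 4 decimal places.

Step 0: x=[10.2000] v=[0.0000]
Step 1: x=[10.1177] v=[-0.5486]
Step 2: x=[9.9552] v=[-1.0831]
Step 3: x=[9.7167] v=[-1.5897]
Step 4: x=[9.4084] v=[-2.0554]
Step 5: x=[9.0382] v=[-2.4683]
Step 6: x=[8.6155] v=[-2.8177]
Step 7: x=[8.1513] v=[-3.0946]
Step 8: x=[7.6575] v=[-3.2920]
Step 9: x=[7.1468] v=[-3.4047]
Step 10: x=[6.6323] v=[-3.4299]
Step 11: x=[6.1273] v=[-3.3669]
Step 12: x=[5.6447] v=[-3.2173]
Step 13: x=[5.1970] v=[-2.9850]
Step 14: x=[4.7956] v=[-2.6759]
Step 15: x=[4.4509] v=[-2.2980]
Step 16: x=[4.1718] v=[-1.8610]
Step 17: x=[3.9654] v=[-1.3762]
Step 18: x=[3.8370] v=[-0.8560]
Step 19: x=[3.7899] v=[-0.3138]
Step 20: x=[3.8254] v=[0.2365]
First v>=0 after going negative at step 20, time=3.0000

Answer: 3.0000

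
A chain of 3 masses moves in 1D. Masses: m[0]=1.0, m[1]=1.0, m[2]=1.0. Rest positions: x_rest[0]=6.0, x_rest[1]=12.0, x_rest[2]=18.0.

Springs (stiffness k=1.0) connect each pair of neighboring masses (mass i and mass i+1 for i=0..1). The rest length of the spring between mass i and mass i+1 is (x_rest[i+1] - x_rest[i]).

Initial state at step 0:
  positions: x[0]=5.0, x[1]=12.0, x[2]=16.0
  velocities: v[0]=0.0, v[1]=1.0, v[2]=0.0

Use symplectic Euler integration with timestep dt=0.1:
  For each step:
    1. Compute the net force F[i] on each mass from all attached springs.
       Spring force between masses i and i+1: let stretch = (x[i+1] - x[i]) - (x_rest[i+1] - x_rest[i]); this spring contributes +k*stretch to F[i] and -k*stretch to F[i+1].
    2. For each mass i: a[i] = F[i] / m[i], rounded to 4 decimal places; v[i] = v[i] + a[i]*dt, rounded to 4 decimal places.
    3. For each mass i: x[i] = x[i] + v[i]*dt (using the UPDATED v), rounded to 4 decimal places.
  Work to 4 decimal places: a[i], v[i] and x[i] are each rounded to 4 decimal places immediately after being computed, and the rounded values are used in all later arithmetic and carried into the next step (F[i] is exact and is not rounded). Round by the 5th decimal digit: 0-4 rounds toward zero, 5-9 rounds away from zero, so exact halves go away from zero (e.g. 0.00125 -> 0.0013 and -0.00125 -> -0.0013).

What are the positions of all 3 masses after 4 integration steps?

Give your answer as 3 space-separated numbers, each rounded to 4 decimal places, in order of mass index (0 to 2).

Answer: 5.1039 12.0936 16.2024

Derivation:
Step 0: x=[5.0000 12.0000 16.0000] v=[0.0000 1.0000 0.0000]
Step 1: x=[5.0100 12.0700 16.0200] v=[0.1000 0.7000 0.2000]
Step 2: x=[5.0306 12.1089 16.0605] v=[0.2060 0.3890 0.4050]
Step 3: x=[5.0620 12.1165 16.1215] v=[0.3138 0.0763 0.6098]
Step 4: x=[5.1039 12.0936 16.2024] v=[0.4193 -0.2287 0.8093]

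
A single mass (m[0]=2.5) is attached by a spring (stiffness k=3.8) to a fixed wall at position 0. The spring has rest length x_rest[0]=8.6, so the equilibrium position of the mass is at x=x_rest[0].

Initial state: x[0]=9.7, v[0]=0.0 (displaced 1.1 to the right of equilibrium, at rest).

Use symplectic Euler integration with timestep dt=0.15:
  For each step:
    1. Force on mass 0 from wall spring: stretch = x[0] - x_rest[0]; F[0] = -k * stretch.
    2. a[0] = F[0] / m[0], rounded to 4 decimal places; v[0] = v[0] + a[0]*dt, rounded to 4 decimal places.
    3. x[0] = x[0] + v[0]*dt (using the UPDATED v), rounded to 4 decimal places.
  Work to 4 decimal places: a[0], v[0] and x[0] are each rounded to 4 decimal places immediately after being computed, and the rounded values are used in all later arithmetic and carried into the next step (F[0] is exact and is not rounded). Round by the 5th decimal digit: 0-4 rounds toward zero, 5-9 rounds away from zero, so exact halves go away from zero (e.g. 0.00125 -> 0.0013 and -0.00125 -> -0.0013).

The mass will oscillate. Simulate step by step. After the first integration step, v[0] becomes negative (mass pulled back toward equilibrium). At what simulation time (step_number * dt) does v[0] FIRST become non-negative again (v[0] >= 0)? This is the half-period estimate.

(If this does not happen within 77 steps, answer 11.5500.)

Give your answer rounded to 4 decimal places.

Answer: 2.5500

Derivation:
Step 0: x=[9.7000] v=[0.0000]
Step 1: x=[9.6624] v=[-0.2508]
Step 2: x=[9.5885] v=[-0.4930]
Step 3: x=[9.4807] v=[-0.7184]
Step 4: x=[9.3428] v=[-0.9192]
Step 5: x=[9.1795] v=[-1.0886]
Step 6: x=[8.9964] v=[-1.2207]
Step 7: x=[8.7997] v=[-1.3111]
Step 8: x=[8.5962] v=[-1.3566]
Step 9: x=[8.3928] v=[-1.3557]
Step 10: x=[8.1965] v=[-1.3085]
Step 11: x=[8.0140] v=[-1.2165]
Step 12: x=[7.8516] v=[-1.0829]
Step 13: x=[7.7148] v=[-0.9123]
Step 14: x=[7.6082] v=[-0.7105]
Step 15: x=[7.5355] v=[-0.4844]
Step 16: x=[7.4992] v=[-0.2417]
Step 17: x=[7.5006] v=[0.0093]
First v>=0 after going negative at step 17, time=2.5500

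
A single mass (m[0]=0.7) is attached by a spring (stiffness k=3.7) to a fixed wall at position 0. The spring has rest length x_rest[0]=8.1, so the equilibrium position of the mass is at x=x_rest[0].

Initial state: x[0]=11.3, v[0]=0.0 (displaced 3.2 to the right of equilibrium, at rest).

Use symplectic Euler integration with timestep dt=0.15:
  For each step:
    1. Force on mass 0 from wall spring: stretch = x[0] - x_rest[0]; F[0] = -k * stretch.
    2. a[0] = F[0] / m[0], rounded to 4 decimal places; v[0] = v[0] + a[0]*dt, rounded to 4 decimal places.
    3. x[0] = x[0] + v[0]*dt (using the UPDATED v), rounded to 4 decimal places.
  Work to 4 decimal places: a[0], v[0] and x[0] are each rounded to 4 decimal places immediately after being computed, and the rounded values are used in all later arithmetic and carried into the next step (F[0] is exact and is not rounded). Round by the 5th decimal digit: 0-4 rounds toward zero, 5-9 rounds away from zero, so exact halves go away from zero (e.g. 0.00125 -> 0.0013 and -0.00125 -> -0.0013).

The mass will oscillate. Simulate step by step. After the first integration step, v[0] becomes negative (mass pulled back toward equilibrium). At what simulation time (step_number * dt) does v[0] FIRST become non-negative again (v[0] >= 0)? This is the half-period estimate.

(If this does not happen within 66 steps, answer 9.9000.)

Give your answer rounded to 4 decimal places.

Step 0: x=[11.3000] v=[0.0000]
Step 1: x=[10.9194] v=[-2.5371]
Step 2: x=[10.2035] v=[-4.7725]
Step 3: x=[9.2375] v=[-6.4403]
Step 4: x=[8.1362] v=[-7.3422]
Step 5: x=[7.0306] v=[-7.3709]
Step 6: x=[6.0522] v=[-6.5230]
Step 7: x=[5.3173] v=[-4.8994]
Step 8: x=[4.9133] v=[-2.6931]
Step 9: x=[4.8883] v=[-0.1665]
Step 10: x=[5.2453] v=[2.3799]
First v>=0 after going negative at step 10, time=1.5000

Answer: 1.5000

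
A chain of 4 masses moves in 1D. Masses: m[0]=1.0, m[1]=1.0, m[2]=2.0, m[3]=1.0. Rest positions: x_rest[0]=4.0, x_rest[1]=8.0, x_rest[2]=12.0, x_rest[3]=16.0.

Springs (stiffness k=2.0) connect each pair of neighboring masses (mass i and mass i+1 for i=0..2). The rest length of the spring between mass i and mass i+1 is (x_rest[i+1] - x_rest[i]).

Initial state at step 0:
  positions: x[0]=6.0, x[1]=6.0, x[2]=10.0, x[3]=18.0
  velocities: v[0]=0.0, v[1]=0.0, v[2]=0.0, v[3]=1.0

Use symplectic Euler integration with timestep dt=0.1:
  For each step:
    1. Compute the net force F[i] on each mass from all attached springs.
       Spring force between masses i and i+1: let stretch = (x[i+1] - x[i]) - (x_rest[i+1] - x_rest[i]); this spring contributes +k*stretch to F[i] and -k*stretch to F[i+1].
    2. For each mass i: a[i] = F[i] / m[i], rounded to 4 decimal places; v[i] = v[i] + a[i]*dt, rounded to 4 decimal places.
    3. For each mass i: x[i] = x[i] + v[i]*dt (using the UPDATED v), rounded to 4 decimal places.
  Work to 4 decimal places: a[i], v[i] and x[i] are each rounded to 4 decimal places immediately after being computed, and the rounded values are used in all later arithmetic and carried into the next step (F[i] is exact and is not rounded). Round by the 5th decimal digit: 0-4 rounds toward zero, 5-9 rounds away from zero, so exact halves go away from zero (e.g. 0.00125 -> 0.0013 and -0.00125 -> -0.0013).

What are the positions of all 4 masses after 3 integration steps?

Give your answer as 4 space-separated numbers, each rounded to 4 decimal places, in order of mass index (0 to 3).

Answer: 5.5359 6.4602 10.2400 17.8240

Derivation:
Step 0: x=[6.0000 6.0000 10.0000 18.0000] v=[0.0000 0.0000 0.0000 1.0000]
Step 1: x=[5.9200 6.0800 10.0400 18.0200] v=[-0.8000 0.8000 0.4000 0.2000]
Step 2: x=[5.7632 6.2360 10.1202 17.9604] v=[-1.5680 1.5600 0.8020 -0.5960]
Step 3: x=[5.5359 6.4602 10.2400 17.8240] v=[-2.2734 2.2423 1.1976 -1.3640]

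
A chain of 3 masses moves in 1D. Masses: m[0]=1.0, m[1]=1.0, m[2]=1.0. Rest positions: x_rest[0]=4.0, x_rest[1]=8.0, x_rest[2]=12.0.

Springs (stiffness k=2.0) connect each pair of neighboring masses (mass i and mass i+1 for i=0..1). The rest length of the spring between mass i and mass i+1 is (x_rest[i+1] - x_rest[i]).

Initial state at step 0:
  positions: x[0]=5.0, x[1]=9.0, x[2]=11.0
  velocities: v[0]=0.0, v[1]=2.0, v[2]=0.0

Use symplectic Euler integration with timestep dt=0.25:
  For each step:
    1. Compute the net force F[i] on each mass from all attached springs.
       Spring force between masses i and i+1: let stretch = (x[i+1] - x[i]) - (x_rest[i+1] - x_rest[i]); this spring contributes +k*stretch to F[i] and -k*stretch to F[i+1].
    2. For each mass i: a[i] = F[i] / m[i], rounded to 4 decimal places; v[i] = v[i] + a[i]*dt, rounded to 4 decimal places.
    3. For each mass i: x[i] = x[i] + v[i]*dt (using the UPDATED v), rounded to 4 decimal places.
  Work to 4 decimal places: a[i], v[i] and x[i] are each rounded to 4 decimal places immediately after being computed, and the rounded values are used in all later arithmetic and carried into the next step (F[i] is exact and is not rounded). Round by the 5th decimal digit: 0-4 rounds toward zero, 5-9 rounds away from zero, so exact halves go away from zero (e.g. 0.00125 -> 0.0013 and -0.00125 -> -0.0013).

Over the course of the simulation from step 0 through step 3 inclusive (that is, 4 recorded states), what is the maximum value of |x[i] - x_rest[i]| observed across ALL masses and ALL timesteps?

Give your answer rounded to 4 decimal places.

Answer: 1.2500

Derivation:
Step 0: x=[5.0000 9.0000 11.0000] v=[0.0000 2.0000 0.0000]
Step 1: x=[5.0000 9.2500 11.2500] v=[0.0000 1.0000 1.0000]
Step 2: x=[5.0313 9.2188 11.7500] v=[0.1250 -0.1250 2.0000]
Step 3: x=[5.0860 8.9805 12.4336] v=[0.2188 -0.9532 2.7344]
Max displacement = 1.2500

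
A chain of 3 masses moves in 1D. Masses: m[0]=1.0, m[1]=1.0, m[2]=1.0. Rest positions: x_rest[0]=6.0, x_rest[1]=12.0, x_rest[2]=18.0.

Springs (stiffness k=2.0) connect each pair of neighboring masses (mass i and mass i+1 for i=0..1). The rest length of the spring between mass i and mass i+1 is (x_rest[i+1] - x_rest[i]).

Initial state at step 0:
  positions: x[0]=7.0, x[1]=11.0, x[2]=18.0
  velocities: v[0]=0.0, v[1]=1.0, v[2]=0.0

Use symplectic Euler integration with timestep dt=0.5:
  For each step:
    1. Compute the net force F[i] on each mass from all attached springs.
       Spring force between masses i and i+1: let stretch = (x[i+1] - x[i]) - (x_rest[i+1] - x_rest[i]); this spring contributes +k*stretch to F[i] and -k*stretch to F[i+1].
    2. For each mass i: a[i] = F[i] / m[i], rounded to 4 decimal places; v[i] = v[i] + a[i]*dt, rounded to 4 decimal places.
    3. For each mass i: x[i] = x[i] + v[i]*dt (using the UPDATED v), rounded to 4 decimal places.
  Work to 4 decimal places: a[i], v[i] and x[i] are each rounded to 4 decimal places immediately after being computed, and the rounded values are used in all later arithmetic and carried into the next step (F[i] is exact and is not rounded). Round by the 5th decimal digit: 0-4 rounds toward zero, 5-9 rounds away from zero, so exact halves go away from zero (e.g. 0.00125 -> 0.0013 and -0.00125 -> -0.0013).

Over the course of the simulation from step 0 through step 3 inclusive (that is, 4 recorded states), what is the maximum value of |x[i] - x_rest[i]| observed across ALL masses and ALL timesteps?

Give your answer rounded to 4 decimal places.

Answer: 1.7500

Derivation:
Step 0: x=[7.0000 11.0000 18.0000] v=[0.0000 1.0000 0.0000]
Step 1: x=[6.0000 13.0000 17.5000] v=[-2.0000 4.0000 -1.0000]
Step 2: x=[5.5000 13.7500 17.7500] v=[-1.0000 1.5000 0.5000]
Step 3: x=[6.1250 12.3750 19.0000] v=[1.2500 -2.7500 2.5000]
Max displacement = 1.7500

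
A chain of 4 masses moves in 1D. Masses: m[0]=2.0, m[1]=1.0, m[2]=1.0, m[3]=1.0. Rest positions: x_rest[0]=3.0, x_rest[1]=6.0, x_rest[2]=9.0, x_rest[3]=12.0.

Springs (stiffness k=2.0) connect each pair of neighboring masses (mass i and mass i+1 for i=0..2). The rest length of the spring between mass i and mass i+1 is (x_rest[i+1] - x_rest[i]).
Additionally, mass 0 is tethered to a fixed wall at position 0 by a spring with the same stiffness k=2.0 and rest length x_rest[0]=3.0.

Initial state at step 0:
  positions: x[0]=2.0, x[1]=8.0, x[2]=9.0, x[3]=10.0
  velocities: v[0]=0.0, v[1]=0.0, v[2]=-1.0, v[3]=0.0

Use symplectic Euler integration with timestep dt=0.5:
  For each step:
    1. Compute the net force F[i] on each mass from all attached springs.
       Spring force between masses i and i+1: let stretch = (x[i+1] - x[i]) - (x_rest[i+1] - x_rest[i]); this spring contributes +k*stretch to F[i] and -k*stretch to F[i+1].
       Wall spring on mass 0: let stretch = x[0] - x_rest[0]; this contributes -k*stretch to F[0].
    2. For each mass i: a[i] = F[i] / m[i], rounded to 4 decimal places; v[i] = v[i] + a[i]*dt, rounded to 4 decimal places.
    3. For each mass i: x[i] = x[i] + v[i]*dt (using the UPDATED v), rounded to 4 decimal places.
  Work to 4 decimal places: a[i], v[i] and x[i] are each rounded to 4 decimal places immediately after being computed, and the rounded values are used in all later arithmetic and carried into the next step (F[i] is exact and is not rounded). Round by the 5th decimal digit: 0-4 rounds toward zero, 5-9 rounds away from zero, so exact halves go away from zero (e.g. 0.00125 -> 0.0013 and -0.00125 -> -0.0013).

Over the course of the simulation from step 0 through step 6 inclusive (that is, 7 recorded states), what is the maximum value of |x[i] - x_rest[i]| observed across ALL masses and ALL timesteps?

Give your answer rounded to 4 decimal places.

Answer: 2.7500

Derivation:
Step 0: x=[2.0000 8.0000 9.0000 10.0000] v=[0.0000 0.0000 -1.0000 0.0000]
Step 1: x=[3.0000 5.5000 8.5000 11.0000] v=[2.0000 -5.0000 -1.0000 2.0000]
Step 2: x=[3.8750 3.2500 7.7500 12.2500] v=[1.7500 -4.5000 -1.5000 2.5000]
Step 3: x=[3.6250 3.5625 7.0000 12.7500] v=[-0.5000 0.6250 -1.5000 1.0000]
Step 4: x=[2.4531 5.6250 7.4063 11.8750] v=[-2.3438 4.1250 0.8125 -1.7500]
Step 5: x=[1.4609 6.9922 9.1563 10.2657] v=[-1.9844 2.7344 3.4999 -3.2187]
Step 6: x=[1.4863 6.6758 10.3789 9.6017] v=[0.0508 -0.6328 2.4452 -1.3281]
Max displacement = 2.7500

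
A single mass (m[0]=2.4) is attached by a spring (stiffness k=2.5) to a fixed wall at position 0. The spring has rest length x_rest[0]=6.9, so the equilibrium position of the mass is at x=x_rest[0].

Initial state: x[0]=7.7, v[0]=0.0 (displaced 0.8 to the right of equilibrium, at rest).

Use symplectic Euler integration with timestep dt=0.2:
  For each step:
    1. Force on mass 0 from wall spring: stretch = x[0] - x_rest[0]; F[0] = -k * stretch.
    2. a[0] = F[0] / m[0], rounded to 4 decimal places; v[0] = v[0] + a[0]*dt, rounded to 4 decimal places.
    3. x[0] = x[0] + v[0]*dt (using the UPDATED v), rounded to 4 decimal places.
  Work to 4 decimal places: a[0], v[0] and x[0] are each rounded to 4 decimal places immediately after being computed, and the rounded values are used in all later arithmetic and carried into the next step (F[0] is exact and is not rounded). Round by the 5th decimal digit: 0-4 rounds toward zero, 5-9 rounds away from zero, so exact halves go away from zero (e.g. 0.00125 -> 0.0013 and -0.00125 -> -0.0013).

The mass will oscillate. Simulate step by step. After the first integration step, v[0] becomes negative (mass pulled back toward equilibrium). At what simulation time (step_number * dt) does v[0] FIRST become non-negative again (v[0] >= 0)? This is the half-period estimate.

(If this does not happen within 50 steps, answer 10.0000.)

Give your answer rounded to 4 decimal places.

Step 0: x=[7.7000] v=[0.0000]
Step 1: x=[7.6667] v=[-0.1667]
Step 2: x=[7.6014] v=[-0.3264]
Step 3: x=[7.5069] v=[-0.4725]
Step 4: x=[7.3871] v=[-0.5989]
Step 5: x=[7.2470] v=[-0.7004]
Step 6: x=[7.0925] v=[-0.7727]
Step 7: x=[6.9299] v=[-0.8128]
Step 8: x=[6.7661] v=[-0.8190]
Step 9: x=[6.6079] v=[-0.7911]
Step 10: x=[6.4619] v=[-0.7302]
Step 11: x=[6.3341] v=[-0.6389]
Step 12: x=[6.2299] v=[-0.5210]
Step 13: x=[6.1536] v=[-0.3814]
Step 14: x=[6.1084] v=[-0.2259]
Step 15: x=[6.0962] v=[-0.0610]
Step 16: x=[6.1175] v=[0.1065]
First v>=0 after going negative at step 16, time=3.2000

Answer: 3.2000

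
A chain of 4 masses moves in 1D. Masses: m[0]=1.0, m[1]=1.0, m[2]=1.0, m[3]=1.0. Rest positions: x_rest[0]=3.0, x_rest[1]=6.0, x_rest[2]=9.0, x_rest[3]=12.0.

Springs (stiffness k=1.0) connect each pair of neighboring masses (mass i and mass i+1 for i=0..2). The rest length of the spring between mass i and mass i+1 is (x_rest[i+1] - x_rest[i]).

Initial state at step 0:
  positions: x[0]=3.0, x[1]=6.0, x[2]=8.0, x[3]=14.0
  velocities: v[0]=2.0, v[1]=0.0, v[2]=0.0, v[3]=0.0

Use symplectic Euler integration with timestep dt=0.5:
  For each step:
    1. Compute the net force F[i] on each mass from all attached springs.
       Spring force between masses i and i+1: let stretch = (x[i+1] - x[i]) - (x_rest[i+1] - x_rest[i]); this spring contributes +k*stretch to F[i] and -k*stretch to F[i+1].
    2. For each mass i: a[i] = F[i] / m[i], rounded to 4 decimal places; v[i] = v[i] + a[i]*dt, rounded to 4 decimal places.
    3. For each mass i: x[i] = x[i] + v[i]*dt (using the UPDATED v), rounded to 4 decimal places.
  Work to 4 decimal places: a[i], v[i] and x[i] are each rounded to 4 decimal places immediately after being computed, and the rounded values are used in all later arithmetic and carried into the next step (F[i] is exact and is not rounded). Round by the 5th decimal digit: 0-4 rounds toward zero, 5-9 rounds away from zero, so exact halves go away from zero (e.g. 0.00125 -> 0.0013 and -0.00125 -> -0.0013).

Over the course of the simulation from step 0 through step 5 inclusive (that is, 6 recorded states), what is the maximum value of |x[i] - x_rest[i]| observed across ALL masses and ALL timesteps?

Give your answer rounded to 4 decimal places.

Step 0: x=[3.0000 6.0000 8.0000 14.0000] v=[2.0000 0.0000 0.0000 0.0000]
Step 1: x=[4.0000 5.7500 9.0000 13.2500] v=[2.0000 -0.5000 2.0000 -1.5000]
Step 2: x=[4.6875 5.8750 10.2500 12.1875] v=[1.3750 0.2500 2.5000 -2.1250]
Step 3: x=[4.9219 6.7969 10.8907 11.3906] v=[0.4688 1.8438 1.2813 -1.5938]
Step 4: x=[4.8751 8.2735 10.6329 11.2187] v=[-0.0937 2.9532 -0.5157 -0.3438]
Step 5: x=[4.9279 9.4904 9.9317 11.6504] v=[0.1055 2.4337 -1.4025 0.8633]
Max displacement = 3.4904

Answer: 3.4904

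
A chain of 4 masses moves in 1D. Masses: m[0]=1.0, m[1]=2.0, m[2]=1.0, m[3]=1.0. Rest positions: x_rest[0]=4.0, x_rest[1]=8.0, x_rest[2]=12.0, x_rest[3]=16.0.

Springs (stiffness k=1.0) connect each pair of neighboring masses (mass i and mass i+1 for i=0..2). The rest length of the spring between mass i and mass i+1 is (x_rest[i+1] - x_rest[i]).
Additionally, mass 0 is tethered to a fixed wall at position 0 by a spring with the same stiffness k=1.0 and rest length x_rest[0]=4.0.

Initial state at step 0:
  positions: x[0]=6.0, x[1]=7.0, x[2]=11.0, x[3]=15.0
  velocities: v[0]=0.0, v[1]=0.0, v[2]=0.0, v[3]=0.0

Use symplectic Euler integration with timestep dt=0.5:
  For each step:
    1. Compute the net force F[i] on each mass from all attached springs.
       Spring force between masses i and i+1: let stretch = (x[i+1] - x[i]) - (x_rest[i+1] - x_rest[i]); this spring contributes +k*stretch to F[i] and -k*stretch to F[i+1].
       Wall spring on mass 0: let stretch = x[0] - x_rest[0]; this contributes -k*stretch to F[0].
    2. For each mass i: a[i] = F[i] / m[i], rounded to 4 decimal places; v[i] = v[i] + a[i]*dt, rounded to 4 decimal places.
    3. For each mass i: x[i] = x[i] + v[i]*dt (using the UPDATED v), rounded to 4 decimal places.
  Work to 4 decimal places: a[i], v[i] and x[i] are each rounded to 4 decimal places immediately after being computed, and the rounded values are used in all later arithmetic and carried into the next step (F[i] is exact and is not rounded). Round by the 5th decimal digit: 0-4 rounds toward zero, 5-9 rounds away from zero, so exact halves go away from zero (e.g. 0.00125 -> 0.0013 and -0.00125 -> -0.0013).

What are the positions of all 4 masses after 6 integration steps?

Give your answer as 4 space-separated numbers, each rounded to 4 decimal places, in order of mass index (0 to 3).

Answer: 4.3760 7.0562 12.0694 15.8155

Derivation:
Step 0: x=[6.0000 7.0000 11.0000 15.0000] v=[0.0000 0.0000 0.0000 0.0000]
Step 1: x=[4.7500 7.3750 11.0000 15.0000] v=[-2.5000 0.7500 0.0000 0.0000]
Step 2: x=[2.9688 7.8750 11.0938 15.0000] v=[-3.5625 1.0000 0.1875 0.0000]
Step 3: x=[1.6719 8.1641 11.3594 15.0235] v=[-2.5938 0.5782 0.5312 0.0469]
Step 4: x=[1.5801 8.0411 11.7422 15.1310] v=[-0.1837 -0.2461 0.7656 0.2149]
Step 5: x=[2.7085 7.5731 12.0470 15.3913] v=[2.2568 -0.9361 0.6095 0.5205]
Step 6: x=[4.3760 7.0562 12.0694 15.8155] v=[3.3349 -1.0338 0.0447 0.8484]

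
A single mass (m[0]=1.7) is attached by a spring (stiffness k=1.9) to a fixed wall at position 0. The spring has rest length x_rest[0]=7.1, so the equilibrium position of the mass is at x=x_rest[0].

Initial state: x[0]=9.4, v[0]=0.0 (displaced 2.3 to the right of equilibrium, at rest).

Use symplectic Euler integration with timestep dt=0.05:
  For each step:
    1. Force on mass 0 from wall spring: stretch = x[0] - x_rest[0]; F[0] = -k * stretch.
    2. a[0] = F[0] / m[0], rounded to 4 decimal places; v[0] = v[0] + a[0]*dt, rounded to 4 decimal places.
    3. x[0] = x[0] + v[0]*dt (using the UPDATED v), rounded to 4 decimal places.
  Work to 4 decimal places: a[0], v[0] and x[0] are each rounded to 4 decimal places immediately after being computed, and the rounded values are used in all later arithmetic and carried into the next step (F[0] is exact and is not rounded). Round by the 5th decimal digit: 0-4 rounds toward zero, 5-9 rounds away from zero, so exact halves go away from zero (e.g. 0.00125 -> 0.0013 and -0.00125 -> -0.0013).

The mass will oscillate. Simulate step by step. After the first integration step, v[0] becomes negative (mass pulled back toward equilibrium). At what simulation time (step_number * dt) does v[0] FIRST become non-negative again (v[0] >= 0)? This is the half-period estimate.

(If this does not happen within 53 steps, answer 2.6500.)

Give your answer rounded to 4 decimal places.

Answer: 2.6500

Derivation:
Step 0: x=[9.4000] v=[0.0000]
Step 1: x=[9.3936] v=[-0.1285]
Step 2: x=[9.3808] v=[-0.2567]
Step 3: x=[9.3616] v=[-0.3842]
Step 4: x=[9.3361] v=[-0.5106]
Step 5: x=[9.3043] v=[-0.6356]
Step 6: x=[9.2664] v=[-0.7588]
Step 7: x=[9.2224] v=[-0.8799]
Step 8: x=[9.1725] v=[-0.9985]
Step 9: x=[9.1168] v=[-1.1143]
Step 10: x=[9.0555] v=[-1.2270]
Step 11: x=[8.9887] v=[-1.3363]
Step 12: x=[8.9166] v=[-1.4418]
Step 13: x=[8.8394] v=[-1.5433]
Step 14: x=[8.7574] v=[-1.6405]
Step 15: x=[8.6707] v=[-1.7331]
Step 16: x=[8.5797] v=[-1.8209]
Step 17: x=[8.4845] v=[-1.9036]
Step 18: x=[8.3855] v=[-1.9810]
Step 19: x=[8.2829] v=[-2.0528]
Step 20: x=[8.1770] v=[-2.1189]
Step 21: x=[8.0680] v=[-2.1791]
Step 22: x=[7.9563] v=[-2.2332]
Step 23: x=[7.8422] v=[-2.2811]
Step 24: x=[7.7261] v=[-2.3226]
Step 25: x=[7.6082] v=[-2.3576]
Step 26: x=[7.4889] v=[-2.3860]
Step 27: x=[7.3685] v=[-2.4077]
Step 28: x=[7.2474] v=[-2.4227]
Step 29: x=[7.1259] v=[-2.4309]
Step 30: x=[7.0043] v=[-2.4323]
Step 31: x=[6.8830] v=[-2.4270]
Step 32: x=[6.7623] v=[-2.4149]
Step 33: x=[6.6425] v=[-2.3960]
Step 34: x=[6.5240] v=[-2.3704]
Step 35: x=[6.4071] v=[-2.3382]
Step 36: x=[6.2921] v=[-2.2995]
Step 37: x=[6.1794] v=[-2.2544]
Step 38: x=[6.0693] v=[-2.2030]
Step 39: x=[5.9620] v=[-2.1454]
Step 40: x=[5.8579] v=[-2.0818]
Step 41: x=[5.7573] v=[-2.0124]
Step 42: x=[5.6604] v=[-1.9374]
Step 43: x=[5.5676] v=[-1.8570]
Step 44: x=[5.4790] v=[-1.7714]
Step 45: x=[5.3950] v=[-1.6808]
Step 46: x=[5.3157] v=[-1.5855]
Step 47: x=[5.2414] v=[-1.4858]
Step 48: x=[5.1723] v=[-1.3819]
Step 49: x=[5.1086] v=[-1.2742]
Step 50: x=[5.0505] v=[-1.1629]
Step 51: x=[4.9981] v=[-1.0484]
Step 52: x=[4.9516] v=[-0.9309]
Step 53: x=[4.9111] v=[-0.8108]
v[0] did not become non-negative within 53 steps; using fallback time=2.6500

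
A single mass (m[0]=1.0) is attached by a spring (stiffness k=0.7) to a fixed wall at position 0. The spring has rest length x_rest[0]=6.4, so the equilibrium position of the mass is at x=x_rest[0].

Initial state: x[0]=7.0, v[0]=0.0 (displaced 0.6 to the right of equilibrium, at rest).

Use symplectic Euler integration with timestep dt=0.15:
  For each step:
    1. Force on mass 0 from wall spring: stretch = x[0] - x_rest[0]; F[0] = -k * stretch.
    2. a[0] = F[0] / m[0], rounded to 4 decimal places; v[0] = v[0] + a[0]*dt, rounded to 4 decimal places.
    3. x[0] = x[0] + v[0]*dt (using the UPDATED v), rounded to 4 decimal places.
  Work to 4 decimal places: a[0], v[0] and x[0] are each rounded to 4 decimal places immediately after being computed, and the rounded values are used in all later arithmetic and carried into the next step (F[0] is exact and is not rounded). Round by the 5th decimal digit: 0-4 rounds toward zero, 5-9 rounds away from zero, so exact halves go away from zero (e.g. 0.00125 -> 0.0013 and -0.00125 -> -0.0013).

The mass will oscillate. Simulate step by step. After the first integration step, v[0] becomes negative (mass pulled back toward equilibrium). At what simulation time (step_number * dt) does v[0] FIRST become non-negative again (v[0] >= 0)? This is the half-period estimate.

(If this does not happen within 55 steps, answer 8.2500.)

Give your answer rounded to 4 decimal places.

Answer: 3.9000

Derivation:
Step 0: x=[7.0000] v=[0.0000]
Step 1: x=[6.9906] v=[-0.0630]
Step 2: x=[6.9719] v=[-0.1250]
Step 3: x=[6.9442] v=[-0.1850]
Step 4: x=[6.9079] v=[-0.2421]
Step 5: x=[6.8636] v=[-0.2954]
Step 6: x=[6.8120] v=[-0.3441]
Step 7: x=[6.7539] v=[-0.3874]
Step 8: x=[6.6902] v=[-0.4246]
Step 9: x=[6.6219] v=[-0.4551]
Step 10: x=[6.5501] v=[-0.4784]
Step 11: x=[6.4760] v=[-0.4942]
Step 12: x=[6.4007] v=[-0.5022]
Step 13: x=[6.3254] v=[-0.5023]
Step 14: x=[6.2512] v=[-0.4945]
Step 15: x=[6.1794] v=[-0.4789]
Step 16: x=[6.1110] v=[-0.4557]
Step 17: x=[6.0472] v=[-0.4254]
Step 18: x=[5.9889] v=[-0.3884]
Step 19: x=[5.9371] v=[-0.3452]
Step 20: x=[5.8926] v=[-0.2966]
Step 21: x=[5.8561] v=[-0.2433]
Step 22: x=[5.8282] v=[-0.1862]
Step 23: x=[5.8093] v=[-0.1262]
Step 24: x=[5.7997] v=[-0.0642]
Step 25: x=[5.7995] v=[-0.0012]
Step 26: x=[5.8088] v=[0.0619]
First v>=0 after going negative at step 26, time=3.9000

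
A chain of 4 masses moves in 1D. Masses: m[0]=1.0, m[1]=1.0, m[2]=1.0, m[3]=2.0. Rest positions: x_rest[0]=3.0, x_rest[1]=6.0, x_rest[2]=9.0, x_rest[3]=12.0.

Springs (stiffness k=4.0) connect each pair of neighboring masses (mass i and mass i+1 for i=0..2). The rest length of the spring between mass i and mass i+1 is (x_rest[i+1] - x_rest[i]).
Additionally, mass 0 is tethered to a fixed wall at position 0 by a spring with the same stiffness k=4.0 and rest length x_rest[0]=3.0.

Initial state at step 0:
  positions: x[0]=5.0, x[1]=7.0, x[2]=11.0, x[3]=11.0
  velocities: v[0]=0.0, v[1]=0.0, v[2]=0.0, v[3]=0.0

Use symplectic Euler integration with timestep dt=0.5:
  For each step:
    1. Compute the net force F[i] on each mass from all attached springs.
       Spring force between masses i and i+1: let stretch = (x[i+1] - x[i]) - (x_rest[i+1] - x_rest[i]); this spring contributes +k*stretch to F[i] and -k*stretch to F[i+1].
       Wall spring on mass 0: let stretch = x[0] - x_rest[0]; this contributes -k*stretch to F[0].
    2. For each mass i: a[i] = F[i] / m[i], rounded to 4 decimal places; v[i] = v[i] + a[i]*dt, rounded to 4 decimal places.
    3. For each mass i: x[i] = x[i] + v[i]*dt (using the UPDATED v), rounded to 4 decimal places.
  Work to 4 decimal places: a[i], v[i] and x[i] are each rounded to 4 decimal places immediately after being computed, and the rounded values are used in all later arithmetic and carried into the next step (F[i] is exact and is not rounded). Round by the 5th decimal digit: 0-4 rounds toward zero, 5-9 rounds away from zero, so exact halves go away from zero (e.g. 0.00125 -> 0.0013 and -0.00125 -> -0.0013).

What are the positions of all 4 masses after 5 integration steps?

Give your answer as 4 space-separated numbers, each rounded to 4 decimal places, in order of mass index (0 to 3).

Answer: 5.7500 4.3750 10.6875 11.3438

Derivation:
Step 0: x=[5.0000 7.0000 11.0000 11.0000] v=[0.0000 0.0000 0.0000 0.0000]
Step 1: x=[2.0000 9.0000 7.0000 12.5000] v=[-6.0000 4.0000 -8.0000 3.0000]
Step 2: x=[4.0000 2.0000 10.5000 12.7500] v=[4.0000 -14.0000 7.0000 0.5000]
Step 3: x=[0.0000 5.5000 7.7500 13.3750] v=[-8.0000 7.0000 -5.5000 1.2500]
Step 4: x=[1.5000 5.7500 8.3750 12.6875] v=[3.0000 0.5000 1.2500 -1.3750]
Step 5: x=[5.7500 4.3750 10.6875 11.3438] v=[8.5000 -2.7500 4.6250 -2.6875]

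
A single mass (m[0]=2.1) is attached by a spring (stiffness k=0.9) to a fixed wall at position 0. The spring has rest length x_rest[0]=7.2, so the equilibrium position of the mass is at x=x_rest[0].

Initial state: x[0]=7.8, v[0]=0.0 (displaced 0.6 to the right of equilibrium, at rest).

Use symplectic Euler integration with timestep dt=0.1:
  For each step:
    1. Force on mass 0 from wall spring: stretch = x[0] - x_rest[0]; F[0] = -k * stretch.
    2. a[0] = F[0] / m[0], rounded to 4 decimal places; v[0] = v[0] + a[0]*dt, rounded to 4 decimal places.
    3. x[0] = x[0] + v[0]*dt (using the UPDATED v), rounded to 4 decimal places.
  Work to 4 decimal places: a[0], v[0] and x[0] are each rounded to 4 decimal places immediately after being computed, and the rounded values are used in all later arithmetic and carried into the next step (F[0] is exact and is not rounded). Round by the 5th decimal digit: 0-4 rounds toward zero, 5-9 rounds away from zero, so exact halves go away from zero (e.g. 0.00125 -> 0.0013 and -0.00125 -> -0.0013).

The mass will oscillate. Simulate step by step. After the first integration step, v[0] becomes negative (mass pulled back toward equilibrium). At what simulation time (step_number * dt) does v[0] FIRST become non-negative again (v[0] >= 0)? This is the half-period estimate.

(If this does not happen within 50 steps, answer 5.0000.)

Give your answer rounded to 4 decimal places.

Answer: 4.8000

Derivation:
Step 0: x=[7.8000] v=[0.0000]
Step 1: x=[7.7974] v=[-0.0257]
Step 2: x=[7.7923] v=[-0.0513]
Step 3: x=[7.7846] v=[-0.0767]
Step 4: x=[7.7744] v=[-0.1018]
Step 5: x=[7.7618] v=[-0.1264]
Step 6: x=[7.7468] v=[-0.1505]
Step 7: x=[7.7294] v=[-0.1739]
Step 8: x=[7.7097] v=[-0.1966]
Step 9: x=[7.6879] v=[-0.2184]
Step 10: x=[7.6640] v=[-0.2393]
Step 11: x=[7.6381] v=[-0.2592]
Step 12: x=[7.6103] v=[-0.2780]
Step 13: x=[7.5807] v=[-0.2956]
Step 14: x=[7.5495] v=[-0.3119]
Step 15: x=[7.5168] v=[-0.3269]
Step 16: x=[7.4828] v=[-0.3405]
Step 17: x=[7.4475] v=[-0.3526]
Step 18: x=[7.4112] v=[-0.3632]
Step 19: x=[7.3740] v=[-0.3723]
Step 20: x=[7.3360] v=[-0.3798]
Step 21: x=[7.2974] v=[-0.3856]
Step 22: x=[7.2584] v=[-0.3898]
Step 23: x=[7.2192] v=[-0.3923]
Step 24: x=[7.1799] v=[-0.3931]
Step 25: x=[7.1407] v=[-0.3922]
Step 26: x=[7.1017] v=[-0.3897]
Step 27: x=[7.0632] v=[-0.3855]
Step 28: x=[7.0252] v=[-0.3796]
Step 29: x=[6.9880] v=[-0.3721]
Step 30: x=[6.9517] v=[-0.3630]
Step 31: x=[6.9165] v=[-0.3524]
Step 32: x=[6.8825] v=[-0.3403]
Step 33: x=[6.8498] v=[-0.3267]
Step 34: x=[6.8186] v=[-0.3117]
Step 35: x=[6.7891] v=[-0.2954]
Step 36: x=[6.7613] v=[-0.2778]
Step 37: x=[6.7354] v=[-0.2590]
Step 38: x=[6.7115] v=[-0.2391]
Step 39: x=[6.6897] v=[-0.2182]
Step 40: x=[6.6701] v=[-0.1963]
Step 41: x=[6.6527] v=[-0.1736]
Step 42: x=[6.6377] v=[-0.1501]
Step 43: x=[6.6251] v=[-0.1260]
Step 44: x=[6.6150] v=[-0.1014]
Step 45: x=[6.6074] v=[-0.0763]
Step 46: x=[6.6023] v=[-0.0509]
Step 47: x=[6.5998] v=[-0.0253]
Step 48: x=[6.5998] v=[0.0004]
First v>=0 after going negative at step 48, time=4.8000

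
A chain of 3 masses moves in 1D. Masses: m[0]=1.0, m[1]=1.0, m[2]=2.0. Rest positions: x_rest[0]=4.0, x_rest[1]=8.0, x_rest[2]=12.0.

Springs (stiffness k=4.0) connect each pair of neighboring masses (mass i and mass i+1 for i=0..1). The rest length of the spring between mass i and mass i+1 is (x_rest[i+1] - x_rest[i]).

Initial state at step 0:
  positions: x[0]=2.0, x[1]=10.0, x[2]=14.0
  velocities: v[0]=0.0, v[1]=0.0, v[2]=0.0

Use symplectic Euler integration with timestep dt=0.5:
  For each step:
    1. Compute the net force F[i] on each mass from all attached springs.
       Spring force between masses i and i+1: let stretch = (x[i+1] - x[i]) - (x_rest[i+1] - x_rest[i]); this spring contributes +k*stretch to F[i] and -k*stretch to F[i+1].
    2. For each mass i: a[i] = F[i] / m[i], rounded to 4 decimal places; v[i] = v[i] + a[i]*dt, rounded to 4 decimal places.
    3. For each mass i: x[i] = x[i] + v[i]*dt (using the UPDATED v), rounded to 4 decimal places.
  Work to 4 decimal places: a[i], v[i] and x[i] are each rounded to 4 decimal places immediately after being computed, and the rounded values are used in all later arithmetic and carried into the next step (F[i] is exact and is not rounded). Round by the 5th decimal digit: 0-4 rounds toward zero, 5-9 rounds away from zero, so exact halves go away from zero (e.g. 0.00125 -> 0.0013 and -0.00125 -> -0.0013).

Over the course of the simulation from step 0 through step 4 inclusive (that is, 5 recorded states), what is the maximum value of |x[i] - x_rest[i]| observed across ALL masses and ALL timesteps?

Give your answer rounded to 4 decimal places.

Step 0: x=[2.0000 10.0000 14.0000] v=[0.0000 0.0000 0.0000]
Step 1: x=[6.0000 6.0000 14.0000] v=[8.0000 -8.0000 0.0000]
Step 2: x=[6.0000 10.0000 12.0000] v=[0.0000 8.0000 -4.0000]
Step 3: x=[6.0000 12.0000 11.0000] v=[0.0000 4.0000 -2.0000]
Step 4: x=[8.0000 7.0000 12.5000] v=[4.0000 -10.0000 3.0000]
Max displacement = 4.0000

Answer: 4.0000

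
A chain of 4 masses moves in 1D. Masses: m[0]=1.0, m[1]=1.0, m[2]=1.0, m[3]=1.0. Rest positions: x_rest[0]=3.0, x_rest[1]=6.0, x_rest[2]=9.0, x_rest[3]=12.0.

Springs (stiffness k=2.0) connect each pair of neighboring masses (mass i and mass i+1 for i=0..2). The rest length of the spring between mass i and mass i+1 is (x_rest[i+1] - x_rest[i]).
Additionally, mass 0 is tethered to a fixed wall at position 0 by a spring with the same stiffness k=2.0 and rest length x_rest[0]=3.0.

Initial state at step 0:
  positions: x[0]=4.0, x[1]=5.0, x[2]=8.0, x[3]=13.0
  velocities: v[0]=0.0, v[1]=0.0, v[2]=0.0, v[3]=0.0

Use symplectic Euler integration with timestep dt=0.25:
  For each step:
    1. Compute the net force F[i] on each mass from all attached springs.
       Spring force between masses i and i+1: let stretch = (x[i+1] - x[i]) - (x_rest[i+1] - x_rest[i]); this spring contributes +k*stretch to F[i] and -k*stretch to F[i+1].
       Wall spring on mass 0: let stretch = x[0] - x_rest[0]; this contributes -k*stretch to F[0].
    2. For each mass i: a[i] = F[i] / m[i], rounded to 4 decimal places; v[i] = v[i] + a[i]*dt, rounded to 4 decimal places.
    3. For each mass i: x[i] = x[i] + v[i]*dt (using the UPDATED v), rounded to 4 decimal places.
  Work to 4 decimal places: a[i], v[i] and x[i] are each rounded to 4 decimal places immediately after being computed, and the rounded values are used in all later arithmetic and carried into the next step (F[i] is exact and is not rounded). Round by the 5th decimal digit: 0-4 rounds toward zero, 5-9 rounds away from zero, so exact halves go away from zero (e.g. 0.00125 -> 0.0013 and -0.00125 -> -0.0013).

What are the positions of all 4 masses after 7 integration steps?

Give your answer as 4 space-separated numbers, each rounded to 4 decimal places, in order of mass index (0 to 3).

Answer: 2.6037 6.4519 9.6580 11.1524

Derivation:
Step 0: x=[4.0000 5.0000 8.0000 13.0000] v=[0.0000 0.0000 0.0000 0.0000]
Step 1: x=[3.6250 5.2500 8.2500 12.7500] v=[-1.5000 1.0000 1.0000 -1.0000]
Step 2: x=[3.0000 5.6719 8.6875 12.3125] v=[-2.5000 1.6875 1.7500 -1.7500]
Step 3: x=[2.3340 6.1368 9.2012 11.7969] v=[-2.6641 1.8594 2.0547 -2.0625]
Step 4: x=[1.8516 6.5094 9.6563 11.3318] v=[-1.9297 1.4902 1.8204 -1.8604]
Step 5: x=[1.7200 6.6931 9.9275 11.0323] v=[-0.5266 0.7348 1.0847 -1.1982]
Step 6: x=[1.9950 6.6595 9.9325 10.9697] v=[1.1000 -0.1346 0.0199 -0.2506]
Step 7: x=[2.6037 6.4519 9.6580 11.1524] v=[2.4348 -0.8304 -1.0980 0.7308]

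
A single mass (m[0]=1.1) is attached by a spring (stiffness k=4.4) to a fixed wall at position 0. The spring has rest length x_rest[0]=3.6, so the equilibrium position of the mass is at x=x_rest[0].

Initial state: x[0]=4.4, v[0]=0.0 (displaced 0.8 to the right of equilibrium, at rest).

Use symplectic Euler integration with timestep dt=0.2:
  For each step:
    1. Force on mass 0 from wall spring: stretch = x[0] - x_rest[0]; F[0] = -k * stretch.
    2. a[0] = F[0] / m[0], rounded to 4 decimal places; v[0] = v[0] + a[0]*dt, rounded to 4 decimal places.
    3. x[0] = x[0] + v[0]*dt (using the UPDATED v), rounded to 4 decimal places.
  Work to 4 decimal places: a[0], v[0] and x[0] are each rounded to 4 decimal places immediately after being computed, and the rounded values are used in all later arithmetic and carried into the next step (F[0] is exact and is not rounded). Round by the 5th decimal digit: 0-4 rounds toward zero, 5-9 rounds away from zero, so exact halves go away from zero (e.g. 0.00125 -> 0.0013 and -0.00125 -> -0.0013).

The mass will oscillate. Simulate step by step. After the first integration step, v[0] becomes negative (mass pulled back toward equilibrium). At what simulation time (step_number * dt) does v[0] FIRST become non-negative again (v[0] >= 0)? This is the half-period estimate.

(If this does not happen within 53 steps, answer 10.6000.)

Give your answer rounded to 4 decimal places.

Answer: 1.6000

Derivation:
Step 0: x=[4.4000] v=[0.0000]
Step 1: x=[4.2720] v=[-0.6400]
Step 2: x=[4.0365] v=[-1.1776]
Step 3: x=[3.7311] v=[-1.5268]
Step 4: x=[3.4048] v=[-1.6317]
Step 5: x=[3.1097] v=[-1.4755]
Step 6: x=[2.8930] v=[-1.0833]
Step 7: x=[2.7895] v=[-0.5177]
Step 8: x=[2.8156] v=[0.1307]
First v>=0 after going negative at step 8, time=1.6000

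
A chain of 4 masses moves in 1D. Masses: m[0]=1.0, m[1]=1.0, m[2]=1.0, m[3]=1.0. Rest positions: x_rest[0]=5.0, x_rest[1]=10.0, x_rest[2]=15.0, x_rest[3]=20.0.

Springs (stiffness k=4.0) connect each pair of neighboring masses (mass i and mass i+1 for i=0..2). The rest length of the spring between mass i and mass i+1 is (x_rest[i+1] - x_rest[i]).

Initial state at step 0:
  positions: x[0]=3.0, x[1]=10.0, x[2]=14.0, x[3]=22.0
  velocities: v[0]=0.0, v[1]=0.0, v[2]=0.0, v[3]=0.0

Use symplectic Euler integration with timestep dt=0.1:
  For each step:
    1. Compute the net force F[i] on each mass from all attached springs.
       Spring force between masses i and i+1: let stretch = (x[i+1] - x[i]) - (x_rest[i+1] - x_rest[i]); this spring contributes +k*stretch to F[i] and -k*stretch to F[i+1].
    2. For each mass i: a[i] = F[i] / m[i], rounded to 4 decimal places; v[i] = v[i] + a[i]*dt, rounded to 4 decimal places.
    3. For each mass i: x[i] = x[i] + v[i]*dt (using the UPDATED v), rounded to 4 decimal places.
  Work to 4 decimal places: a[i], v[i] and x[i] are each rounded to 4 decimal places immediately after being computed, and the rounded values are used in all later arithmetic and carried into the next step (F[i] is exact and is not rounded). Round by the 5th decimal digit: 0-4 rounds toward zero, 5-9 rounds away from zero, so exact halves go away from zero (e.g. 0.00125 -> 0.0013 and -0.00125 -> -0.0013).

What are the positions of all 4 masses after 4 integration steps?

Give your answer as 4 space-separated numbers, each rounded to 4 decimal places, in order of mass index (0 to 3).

Step 0: x=[3.0000 10.0000 14.0000 22.0000] v=[0.0000 0.0000 0.0000 0.0000]
Step 1: x=[3.0800 9.8800 14.1600 21.8800] v=[0.8000 -1.2000 1.6000 -1.2000]
Step 2: x=[3.2320 9.6592 14.4576 21.6512] v=[1.5200 -2.2080 2.9760 -2.2880]
Step 3: x=[3.4411 9.3733 14.8510 21.3347] v=[2.0909 -2.8595 3.9341 -3.1654]
Step 4: x=[3.6875 9.0692 15.2847 20.9588] v=[2.4638 -3.0413 4.3365 -3.7589]

Answer: 3.6875 9.0692 15.2847 20.9588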